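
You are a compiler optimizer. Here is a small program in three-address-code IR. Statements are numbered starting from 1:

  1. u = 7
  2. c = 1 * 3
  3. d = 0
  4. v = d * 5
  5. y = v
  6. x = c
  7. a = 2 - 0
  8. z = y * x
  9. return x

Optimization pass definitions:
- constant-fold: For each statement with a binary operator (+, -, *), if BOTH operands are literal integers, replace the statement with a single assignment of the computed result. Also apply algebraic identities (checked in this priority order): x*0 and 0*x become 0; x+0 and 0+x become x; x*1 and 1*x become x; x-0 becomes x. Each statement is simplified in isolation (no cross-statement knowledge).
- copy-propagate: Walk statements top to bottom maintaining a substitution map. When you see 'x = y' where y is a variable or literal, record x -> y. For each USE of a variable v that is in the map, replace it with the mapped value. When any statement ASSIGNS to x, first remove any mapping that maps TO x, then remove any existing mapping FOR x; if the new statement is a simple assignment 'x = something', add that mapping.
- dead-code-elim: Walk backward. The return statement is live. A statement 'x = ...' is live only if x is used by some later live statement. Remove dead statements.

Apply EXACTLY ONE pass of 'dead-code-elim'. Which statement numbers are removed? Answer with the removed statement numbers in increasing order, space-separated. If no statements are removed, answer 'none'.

Backward liveness scan:
Stmt 1 'u = 7': DEAD (u not in live set [])
Stmt 2 'c = 1 * 3': KEEP (c is live); live-in = []
Stmt 3 'd = 0': DEAD (d not in live set ['c'])
Stmt 4 'v = d * 5': DEAD (v not in live set ['c'])
Stmt 5 'y = v': DEAD (y not in live set ['c'])
Stmt 6 'x = c': KEEP (x is live); live-in = ['c']
Stmt 7 'a = 2 - 0': DEAD (a not in live set ['x'])
Stmt 8 'z = y * x': DEAD (z not in live set ['x'])
Stmt 9 'return x': KEEP (return); live-in = ['x']
Removed statement numbers: [1, 3, 4, 5, 7, 8]
Surviving IR:
  c = 1 * 3
  x = c
  return x

Answer: 1 3 4 5 7 8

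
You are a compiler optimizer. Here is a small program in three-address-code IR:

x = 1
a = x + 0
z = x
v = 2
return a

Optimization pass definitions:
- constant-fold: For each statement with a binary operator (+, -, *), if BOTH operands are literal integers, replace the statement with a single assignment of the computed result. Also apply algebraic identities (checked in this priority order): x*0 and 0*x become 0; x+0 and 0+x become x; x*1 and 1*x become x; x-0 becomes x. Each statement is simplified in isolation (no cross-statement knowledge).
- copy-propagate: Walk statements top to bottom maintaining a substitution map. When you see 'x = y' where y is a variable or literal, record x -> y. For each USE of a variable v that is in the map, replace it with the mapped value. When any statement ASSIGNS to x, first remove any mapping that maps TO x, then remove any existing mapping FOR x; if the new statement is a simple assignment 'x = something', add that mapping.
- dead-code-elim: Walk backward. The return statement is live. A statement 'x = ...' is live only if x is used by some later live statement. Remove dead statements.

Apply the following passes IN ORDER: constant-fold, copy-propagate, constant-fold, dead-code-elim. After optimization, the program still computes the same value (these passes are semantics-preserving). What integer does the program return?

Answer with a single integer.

Answer: 1

Derivation:
Initial IR:
  x = 1
  a = x + 0
  z = x
  v = 2
  return a
After constant-fold (5 stmts):
  x = 1
  a = x
  z = x
  v = 2
  return a
After copy-propagate (5 stmts):
  x = 1
  a = 1
  z = 1
  v = 2
  return 1
After constant-fold (5 stmts):
  x = 1
  a = 1
  z = 1
  v = 2
  return 1
After dead-code-elim (1 stmts):
  return 1
Evaluate:
  x = 1  =>  x = 1
  a = x + 0  =>  a = 1
  z = x  =>  z = 1
  v = 2  =>  v = 2
  return a = 1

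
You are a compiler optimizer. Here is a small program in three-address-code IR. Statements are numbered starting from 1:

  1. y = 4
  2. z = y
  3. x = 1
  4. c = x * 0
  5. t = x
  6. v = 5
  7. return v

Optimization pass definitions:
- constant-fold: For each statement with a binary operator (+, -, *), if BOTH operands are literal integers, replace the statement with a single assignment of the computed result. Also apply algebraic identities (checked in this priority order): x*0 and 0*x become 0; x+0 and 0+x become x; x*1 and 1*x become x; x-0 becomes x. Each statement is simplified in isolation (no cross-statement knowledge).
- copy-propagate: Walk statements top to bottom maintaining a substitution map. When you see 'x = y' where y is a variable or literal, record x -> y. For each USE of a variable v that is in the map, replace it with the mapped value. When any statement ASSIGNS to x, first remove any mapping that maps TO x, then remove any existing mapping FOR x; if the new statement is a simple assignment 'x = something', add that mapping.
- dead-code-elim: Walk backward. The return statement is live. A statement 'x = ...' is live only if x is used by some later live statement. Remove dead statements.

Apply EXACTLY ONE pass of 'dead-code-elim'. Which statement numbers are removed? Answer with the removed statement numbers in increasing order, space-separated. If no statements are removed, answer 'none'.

Answer: 1 2 3 4 5

Derivation:
Backward liveness scan:
Stmt 1 'y = 4': DEAD (y not in live set [])
Stmt 2 'z = y': DEAD (z not in live set [])
Stmt 3 'x = 1': DEAD (x not in live set [])
Stmt 4 'c = x * 0': DEAD (c not in live set [])
Stmt 5 't = x': DEAD (t not in live set [])
Stmt 6 'v = 5': KEEP (v is live); live-in = []
Stmt 7 'return v': KEEP (return); live-in = ['v']
Removed statement numbers: [1, 2, 3, 4, 5]
Surviving IR:
  v = 5
  return v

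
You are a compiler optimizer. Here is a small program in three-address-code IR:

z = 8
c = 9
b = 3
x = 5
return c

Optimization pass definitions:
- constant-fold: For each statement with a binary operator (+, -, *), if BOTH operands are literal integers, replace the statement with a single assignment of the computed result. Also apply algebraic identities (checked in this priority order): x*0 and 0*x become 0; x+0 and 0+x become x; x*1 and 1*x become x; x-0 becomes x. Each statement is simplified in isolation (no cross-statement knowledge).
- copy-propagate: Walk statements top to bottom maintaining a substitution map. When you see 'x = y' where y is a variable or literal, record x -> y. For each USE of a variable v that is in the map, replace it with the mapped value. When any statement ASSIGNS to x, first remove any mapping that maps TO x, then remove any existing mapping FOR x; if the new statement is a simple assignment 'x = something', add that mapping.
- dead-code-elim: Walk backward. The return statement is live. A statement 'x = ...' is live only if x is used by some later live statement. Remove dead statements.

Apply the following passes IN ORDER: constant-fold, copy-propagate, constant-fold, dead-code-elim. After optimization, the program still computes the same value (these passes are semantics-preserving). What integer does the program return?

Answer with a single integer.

Answer: 9

Derivation:
Initial IR:
  z = 8
  c = 9
  b = 3
  x = 5
  return c
After constant-fold (5 stmts):
  z = 8
  c = 9
  b = 3
  x = 5
  return c
After copy-propagate (5 stmts):
  z = 8
  c = 9
  b = 3
  x = 5
  return 9
After constant-fold (5 stmts):
  z = 8
  c = 9
  b = 3
  x = 5
  return 9
After dead-code-elim (1 stmts):
  return 9
Evaluate:
  z = 8  =>  z = 8
  c = 9  =>  c = 9
  b = 3  =>  b = 3
  x = 5  =>  x = 5
  return c = 9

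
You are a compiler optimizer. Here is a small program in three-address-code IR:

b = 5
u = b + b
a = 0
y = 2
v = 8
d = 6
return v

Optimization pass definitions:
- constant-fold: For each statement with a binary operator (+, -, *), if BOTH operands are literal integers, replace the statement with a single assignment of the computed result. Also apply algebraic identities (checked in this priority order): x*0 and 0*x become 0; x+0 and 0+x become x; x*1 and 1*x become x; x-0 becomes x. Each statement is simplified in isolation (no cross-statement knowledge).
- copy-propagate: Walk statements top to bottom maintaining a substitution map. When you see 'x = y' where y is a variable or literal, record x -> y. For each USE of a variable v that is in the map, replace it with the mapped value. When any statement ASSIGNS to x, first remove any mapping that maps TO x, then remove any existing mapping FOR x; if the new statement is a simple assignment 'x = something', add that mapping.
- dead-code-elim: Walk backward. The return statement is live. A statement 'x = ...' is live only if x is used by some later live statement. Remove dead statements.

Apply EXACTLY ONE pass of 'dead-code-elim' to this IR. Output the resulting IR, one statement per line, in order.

Answer: v = 8
return v

Derivation:
Applying dead-code-elim statement-by-statement:
  [7] return v  -> KEEP (return); live=['v']
  [6] d = 6  -> DEAD (d not live)
  [5] v = 8  -> KEEP; live=[]
  [4] y = 2  -> DEAD (y not live)
  [3] a = 0  -> DEAD (a not live)
  [2] u = b + b  -> DEAD (u not live)
  [1] b = 5  -> DEAD (b not live)
Result (2 stmts):
  v = 8
  return v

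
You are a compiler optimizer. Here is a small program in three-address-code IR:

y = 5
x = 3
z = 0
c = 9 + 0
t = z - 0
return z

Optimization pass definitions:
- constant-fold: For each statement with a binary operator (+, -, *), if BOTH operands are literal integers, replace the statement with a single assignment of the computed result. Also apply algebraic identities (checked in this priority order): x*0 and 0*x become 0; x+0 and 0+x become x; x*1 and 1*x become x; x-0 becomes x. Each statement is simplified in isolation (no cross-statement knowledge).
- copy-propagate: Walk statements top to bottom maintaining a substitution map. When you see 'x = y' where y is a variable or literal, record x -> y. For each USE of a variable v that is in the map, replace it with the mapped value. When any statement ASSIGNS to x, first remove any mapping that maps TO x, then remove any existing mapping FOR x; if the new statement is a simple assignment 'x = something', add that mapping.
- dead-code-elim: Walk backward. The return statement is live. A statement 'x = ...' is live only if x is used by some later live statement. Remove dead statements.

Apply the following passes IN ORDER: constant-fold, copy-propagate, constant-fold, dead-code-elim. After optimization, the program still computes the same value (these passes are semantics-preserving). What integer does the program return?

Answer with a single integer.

Answer: 0

Derivation:
Initial IR:
  y = 5
  x = 3
  z = 0
  c = 9 + 0
  t = z - 0
  return z
After constant-fold (6 stmts):
  y = 5
  x = 3
  z = 0
  c = 9
  t = z
  return z
After copy-propagate (6 stmts):
  y = 5
  x = 3
  z = 0
  c = 9
  t = 0
  return 0
After constant-fold (6 stmts):
  y = 5
  x = 3
  z = 0
  c = 9
  t = 0
  return 0
After dead-code-elim (1 stmts):
  return 0
Evaluate:
  y = 5  =>  y = 5
  x = 3  =>  x = 3
  z = 0  =>  z = 0
  c = 9 + 0  =>  c = 9
  t = z - 0  =>  t = 0
  return z = 0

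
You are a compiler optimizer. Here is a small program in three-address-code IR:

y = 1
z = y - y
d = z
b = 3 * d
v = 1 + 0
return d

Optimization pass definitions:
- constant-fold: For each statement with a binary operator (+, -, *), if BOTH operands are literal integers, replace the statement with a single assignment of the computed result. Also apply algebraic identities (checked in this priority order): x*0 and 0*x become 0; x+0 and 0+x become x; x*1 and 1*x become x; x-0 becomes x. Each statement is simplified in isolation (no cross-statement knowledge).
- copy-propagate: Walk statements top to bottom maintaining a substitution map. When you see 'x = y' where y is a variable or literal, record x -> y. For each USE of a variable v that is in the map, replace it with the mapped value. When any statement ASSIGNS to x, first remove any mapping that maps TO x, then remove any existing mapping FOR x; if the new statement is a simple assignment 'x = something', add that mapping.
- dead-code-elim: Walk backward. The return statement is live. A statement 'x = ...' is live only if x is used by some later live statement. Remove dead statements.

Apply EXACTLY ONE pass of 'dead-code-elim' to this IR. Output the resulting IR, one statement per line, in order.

Applying dead-code-elim statement-by-statement:
  [6] return d  -> KEEP (return); live=['d']
  [5] v = 1 + 0  -> DEAD (v not live)
  [4] b = 3 * d  -> DEAD (b not live)
  [3] d = z  -> KEEP; live=['z']
  [2] z = y - y  -> KEEP; live=['y']
  [1] y = 1  -> KEEP; live=[]
Result (4 stmts):
  y = 1
  z = y - y
  d = z
  return d

Answer: y = 1
z = y - y
d = z
return d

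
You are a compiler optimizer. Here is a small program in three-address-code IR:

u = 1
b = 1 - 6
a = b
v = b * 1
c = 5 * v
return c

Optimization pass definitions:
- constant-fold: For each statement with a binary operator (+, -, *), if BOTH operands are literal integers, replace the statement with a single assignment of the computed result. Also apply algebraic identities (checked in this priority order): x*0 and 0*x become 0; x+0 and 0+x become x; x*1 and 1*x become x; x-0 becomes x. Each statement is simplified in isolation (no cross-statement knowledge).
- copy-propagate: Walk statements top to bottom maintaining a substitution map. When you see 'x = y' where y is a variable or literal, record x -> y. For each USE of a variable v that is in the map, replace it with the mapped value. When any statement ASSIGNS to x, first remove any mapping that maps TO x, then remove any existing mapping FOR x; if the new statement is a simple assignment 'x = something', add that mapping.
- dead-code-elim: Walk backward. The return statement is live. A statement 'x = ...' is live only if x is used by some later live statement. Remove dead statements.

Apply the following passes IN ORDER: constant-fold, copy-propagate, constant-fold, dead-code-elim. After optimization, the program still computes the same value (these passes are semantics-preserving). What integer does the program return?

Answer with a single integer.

Initial IR:
  u = 1
  b = 1 - 6
  a = b
  v = b * 1
  c = 5 * v
  return c
After constant-fold (6 stmts):
  u = 1
  b = -5
  a = b
  v = b
  c = 5 * v
  return c
After copy-propagate (6 stmts):
  u = 1
  b = -5
  a = -5
  v = -5
  c = 5 * -5
  return c
After constant-fold (6 stmts):
  u = 1
  b = -5
  a = -5
  v = -5
  c = -25
  return c
After dead-code-elim (2 stmts):
  c = -25
  return c
Evaluate:
  u = 1  =>  u = 1
  b = 1 - 6  =>  b = -5
  a = b  =>  a = -5
  v = b * 1  =>  v = -5
  c = 5 * v  =>  c = -25
  return c = -25

Answer: -25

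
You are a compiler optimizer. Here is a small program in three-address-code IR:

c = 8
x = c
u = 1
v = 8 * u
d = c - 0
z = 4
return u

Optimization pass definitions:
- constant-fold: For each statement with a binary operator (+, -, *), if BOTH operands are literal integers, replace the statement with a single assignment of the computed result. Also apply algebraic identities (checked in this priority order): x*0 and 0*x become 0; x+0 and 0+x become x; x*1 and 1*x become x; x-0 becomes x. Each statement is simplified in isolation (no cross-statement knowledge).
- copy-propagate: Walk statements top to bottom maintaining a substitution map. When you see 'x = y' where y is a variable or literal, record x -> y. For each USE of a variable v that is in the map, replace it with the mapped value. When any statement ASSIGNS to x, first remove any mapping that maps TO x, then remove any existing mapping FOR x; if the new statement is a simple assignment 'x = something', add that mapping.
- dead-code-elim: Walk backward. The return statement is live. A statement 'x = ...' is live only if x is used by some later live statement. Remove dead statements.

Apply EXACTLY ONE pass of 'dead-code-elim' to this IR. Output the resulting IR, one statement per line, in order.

Answer: u = 1
return u

Derivation:
Applying dead-code-elim statement-by-statement:
  [7] return u  -> KEEP (return); live=['u']
  [6] z = 4  -> DEAD (z not live)
  [5] d = c - 0  -> DEAD (d not live)
  [4] v = 8 * u  -> DEAD (v not live)
  [3] u = 1  -> KEEP; live=[]
  [2] x = c  -> DEAD (x not live)
  [1] c = 8  -> DEAD (c not live)
Result (2 stmts):
  u = 1
  return u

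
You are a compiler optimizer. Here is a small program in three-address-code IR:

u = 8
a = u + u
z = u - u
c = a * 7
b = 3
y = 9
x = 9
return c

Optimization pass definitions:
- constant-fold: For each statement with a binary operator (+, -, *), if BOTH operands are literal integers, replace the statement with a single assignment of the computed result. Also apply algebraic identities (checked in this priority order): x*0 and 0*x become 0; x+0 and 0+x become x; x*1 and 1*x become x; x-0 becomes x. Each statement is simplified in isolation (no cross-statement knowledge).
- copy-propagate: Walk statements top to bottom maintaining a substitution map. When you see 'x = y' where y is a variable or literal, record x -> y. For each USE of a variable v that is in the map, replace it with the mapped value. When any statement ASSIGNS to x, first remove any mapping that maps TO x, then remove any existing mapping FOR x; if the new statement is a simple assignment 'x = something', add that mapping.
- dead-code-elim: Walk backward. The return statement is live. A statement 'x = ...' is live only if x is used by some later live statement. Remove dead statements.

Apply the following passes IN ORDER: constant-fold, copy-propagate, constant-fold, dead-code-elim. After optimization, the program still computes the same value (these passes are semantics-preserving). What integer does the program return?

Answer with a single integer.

Initial IR:
  u = 8
  a = u + u
  z = u - u
  c = a * 7
  b = 3
  y = 9
  x = 9
  return c
After constant-fold (8 stmts):
  u = 8
  a = u + u
  z = u - u
  c = a * 7
  b = 3
  y = 9
  x = 9
  return c
After copy-propagate (8 stmts):
  u = 8
  a = 8 + 8
  z = 8 - 8
  c = a * 7
  b = 3
  y = 9
  x = 9
  return c
After constant-fold (8 stmts):
  u = 8
  a = 16
  z = 0
  c = a * 7
  b = 3
  y = 9
  x = 9
  return c
After dead-code-elim (3 stmts):
  a = 16
  c = a * 7
  return c
Evaluate:
  u = 8  =>  u = 8
  a = u + u  =>  a = 16
  z = u - u  =>  z = 0
  c = a * 7  =>  c = 112
  b = 3  =>  b = 3
  y = 9  =>  y = 9
  x = 9  =>  x = 9
  return c = 112

Answer: 112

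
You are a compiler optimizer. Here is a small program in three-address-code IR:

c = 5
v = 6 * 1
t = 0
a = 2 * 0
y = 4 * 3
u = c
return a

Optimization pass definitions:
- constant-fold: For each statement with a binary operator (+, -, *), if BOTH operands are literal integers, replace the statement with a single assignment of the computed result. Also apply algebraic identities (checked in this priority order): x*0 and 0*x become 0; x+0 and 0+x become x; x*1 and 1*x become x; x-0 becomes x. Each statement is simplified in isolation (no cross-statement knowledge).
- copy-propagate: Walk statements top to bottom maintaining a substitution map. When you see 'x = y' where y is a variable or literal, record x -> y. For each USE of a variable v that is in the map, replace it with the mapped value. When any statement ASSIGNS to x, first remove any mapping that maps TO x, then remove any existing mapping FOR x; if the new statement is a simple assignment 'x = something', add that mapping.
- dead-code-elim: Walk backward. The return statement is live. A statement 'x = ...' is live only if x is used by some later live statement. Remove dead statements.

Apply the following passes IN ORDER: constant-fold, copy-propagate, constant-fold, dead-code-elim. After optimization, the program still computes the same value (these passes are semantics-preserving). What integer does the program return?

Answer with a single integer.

Initial IR:
  c = 5
  v = 6 * 1
  t = 0
  a = 2 * 0
  y = 4 * 3
  u = c
  return a
After constant-fold (7 stmts):
  c = 5
  v = 6
  t = 0
  a = 0
  y = 12
  u = c
  return a
After copy-propagate (7 stmts):
  c = 5
  v = 6
  t = 0
  a = 0
  y = 12
  u = 5
  return 0
After constant-fold (7 stmts):
  c = 5
  v = 6
  t = 0
  a = 0
  y = 12
  u = 5
  return 0
After dead-code-elim (1 stmts):
  return 0
Evaluate:
  c = 5  =>  c = 5
  v = 6 * 1  =>  v = 6
  t = 0  =>  t = 0
  a = 2 * 0  =>  a = 0
  y = 4 * 3  =>  y = 12
  u = c  =>  u = 5
  return a = 0

Answer: 0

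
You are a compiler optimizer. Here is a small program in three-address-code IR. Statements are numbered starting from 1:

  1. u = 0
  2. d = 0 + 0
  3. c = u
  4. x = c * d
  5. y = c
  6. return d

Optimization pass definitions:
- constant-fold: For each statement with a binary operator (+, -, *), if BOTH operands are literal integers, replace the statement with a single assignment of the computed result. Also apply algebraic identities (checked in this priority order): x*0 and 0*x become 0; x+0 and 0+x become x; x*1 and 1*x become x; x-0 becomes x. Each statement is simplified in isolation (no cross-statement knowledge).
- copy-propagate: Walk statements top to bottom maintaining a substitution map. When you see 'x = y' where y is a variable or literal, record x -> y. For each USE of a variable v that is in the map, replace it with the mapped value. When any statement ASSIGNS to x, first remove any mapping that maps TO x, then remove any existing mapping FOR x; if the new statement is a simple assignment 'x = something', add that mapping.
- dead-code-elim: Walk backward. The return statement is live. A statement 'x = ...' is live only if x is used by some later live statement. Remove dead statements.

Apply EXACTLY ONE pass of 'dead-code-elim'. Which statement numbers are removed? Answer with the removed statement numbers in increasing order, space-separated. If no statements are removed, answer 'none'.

Answer: 1 3 4 5

Derivation:
Backward liveness scan:
Stmt 1 'u = 0': DEAD (u not in live set [])
Stmt 2 'd = 0 + 0': KEEP (d is live); live-in = []
Stmt 3 'c = u': DEAD (c not in live set ['d'])
Stmt 4 'x = c * d': DEAD (x not in live set ['d'])
Stmt 5 'y = c': DEAD (y not in live set ['d'])
Stmt 6 'return d': KEEP (return); live-in = ['d']
Removed statement numbers: [1, 3, 4, 5]
Surviving IR:
  d = 0 + 0
  return d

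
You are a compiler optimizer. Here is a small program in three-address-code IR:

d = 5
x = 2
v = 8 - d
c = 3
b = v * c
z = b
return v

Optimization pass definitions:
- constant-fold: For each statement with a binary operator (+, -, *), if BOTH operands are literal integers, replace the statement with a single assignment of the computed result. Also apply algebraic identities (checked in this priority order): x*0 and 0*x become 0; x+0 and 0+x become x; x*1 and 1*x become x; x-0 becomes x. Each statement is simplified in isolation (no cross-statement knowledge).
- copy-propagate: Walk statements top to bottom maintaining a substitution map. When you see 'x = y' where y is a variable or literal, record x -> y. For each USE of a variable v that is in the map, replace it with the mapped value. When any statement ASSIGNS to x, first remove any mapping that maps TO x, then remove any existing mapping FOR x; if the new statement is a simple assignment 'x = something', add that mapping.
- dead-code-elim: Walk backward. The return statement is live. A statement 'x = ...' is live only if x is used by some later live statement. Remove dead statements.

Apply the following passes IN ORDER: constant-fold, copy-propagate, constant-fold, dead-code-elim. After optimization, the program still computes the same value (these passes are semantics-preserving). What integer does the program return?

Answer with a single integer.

Answer: 3

Derivation:
Initial IR:
  d = 5
  x = 2
  v = 8 - d
  c = 3
  b = v * c
  z = b
  return v
After constant-fold (7 stmts):
  d = 5
  x = 2
  v = 8 - d
  c = 3
  b = v * c
  z = b
  return v
After copy-propagate (7 stmts):
  d = 5
  x = 2
  v = 8 - 5
  c = 3
  b = v * 3
  z = b
  return v
After constant-fold (7 stmts):
  d = 5
  x = 2
  v = 3
  c = 3
  b = v * 3
  z = b
  return v
After dead-code-elim (2 stmts):
  v = 3
  return v
Evaluate:
  d = 5  =>  d = 5
  x = 2  =>  x = 2
  v = 8 - d  =>  v = 3
  c = 3  =>  c = 3
  b = v * c  =>  b = 9
  z = b  =>  z = 9
  return v = 3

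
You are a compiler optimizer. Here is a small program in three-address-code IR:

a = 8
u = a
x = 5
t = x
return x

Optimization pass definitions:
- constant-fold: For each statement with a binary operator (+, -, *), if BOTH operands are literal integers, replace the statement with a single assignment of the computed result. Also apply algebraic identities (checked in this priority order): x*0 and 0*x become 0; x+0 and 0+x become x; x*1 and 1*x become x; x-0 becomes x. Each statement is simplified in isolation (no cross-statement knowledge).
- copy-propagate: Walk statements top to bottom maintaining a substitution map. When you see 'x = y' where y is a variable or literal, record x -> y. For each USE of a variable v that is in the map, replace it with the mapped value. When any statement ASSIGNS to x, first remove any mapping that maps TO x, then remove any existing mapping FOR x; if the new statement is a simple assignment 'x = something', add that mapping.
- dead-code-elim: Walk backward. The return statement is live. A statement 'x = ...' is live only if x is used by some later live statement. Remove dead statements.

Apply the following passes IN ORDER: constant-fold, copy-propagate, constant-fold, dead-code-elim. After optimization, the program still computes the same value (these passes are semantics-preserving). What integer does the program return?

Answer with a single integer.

Initial IR:
  a = 8
  u = a
  x = 5
  t = x
  return x
After constant-fold (5 stmts):
  a = 8
  u = a
  x = 5
  t = x
  return x
After copy-propagate (5 stmts):
  a = 8
  u = 8
  x = 5
  t = 5
  return 5
After constant-fold (5 stmts):
  a = 8
  u = 8
  x = 5
  t = 5
  return 5
After dead-code-elim (1 stmts):
  return 5
Evaluate:
  a = 8  =>  a = 8
  u = a  =>  u = 8
  x = 5  =>  x = 5
  t = x  =>  t = 5
  return x = 5

Answer: 5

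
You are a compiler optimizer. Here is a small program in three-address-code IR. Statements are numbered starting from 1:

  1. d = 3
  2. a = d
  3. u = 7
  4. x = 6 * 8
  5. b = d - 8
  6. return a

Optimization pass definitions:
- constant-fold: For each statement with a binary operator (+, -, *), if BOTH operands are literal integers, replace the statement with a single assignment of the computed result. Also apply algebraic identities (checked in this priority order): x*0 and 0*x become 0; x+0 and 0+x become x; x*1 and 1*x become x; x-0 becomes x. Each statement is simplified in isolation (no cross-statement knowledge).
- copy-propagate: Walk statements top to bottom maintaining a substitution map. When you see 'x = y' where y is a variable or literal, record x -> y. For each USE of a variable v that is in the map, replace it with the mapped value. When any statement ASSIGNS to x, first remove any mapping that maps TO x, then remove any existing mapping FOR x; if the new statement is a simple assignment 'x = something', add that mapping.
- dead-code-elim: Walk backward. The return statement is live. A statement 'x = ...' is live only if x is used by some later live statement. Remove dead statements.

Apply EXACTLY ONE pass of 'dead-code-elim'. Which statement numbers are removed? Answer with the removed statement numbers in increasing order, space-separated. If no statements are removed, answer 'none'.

Backward liveness scan:
Stmt 1 'd = 3': KEEP (d is live); live-in = []
Stmt 2 'a = d': KEEP (a is live); live-in = ['d']
Stmt 3 'u = 7': DEAD (u not in live set ['a'])
Stmt 4 'x = 6 * 8': DEAD (x not in live set ['a'])
Stmt 5 'b = d - 8': DEAD (b not in live set ['a'])
Stmt 6 'return a': KEEP (return); live-in = ['a']
Removed statement numbers: [3, 4, 5]
Surviving IR:
  d = 3
  a = d
  return a

Answer: 3 4 5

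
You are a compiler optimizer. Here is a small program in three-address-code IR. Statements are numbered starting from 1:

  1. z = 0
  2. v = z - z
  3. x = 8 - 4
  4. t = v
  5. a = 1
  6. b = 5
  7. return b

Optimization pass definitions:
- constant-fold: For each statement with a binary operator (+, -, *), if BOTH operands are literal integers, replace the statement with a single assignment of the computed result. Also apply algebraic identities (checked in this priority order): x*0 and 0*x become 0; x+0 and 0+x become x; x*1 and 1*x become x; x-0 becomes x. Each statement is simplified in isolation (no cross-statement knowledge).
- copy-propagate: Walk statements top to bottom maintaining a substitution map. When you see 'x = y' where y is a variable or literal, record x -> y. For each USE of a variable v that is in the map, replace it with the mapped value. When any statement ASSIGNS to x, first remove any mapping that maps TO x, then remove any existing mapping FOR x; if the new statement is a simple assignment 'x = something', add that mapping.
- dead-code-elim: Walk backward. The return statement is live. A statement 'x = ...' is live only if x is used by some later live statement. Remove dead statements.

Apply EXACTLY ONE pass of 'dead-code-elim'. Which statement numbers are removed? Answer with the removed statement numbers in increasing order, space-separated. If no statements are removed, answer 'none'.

Backward liveness scan:
Stmt 1 'z = 0': DEAD (z not in live set [])
Stmt 2 'v = z - z': DEAD (v not in live set [])
Stmt 3 'x = 8 - 4': DEAD (x not in live set [])
Stmt 4 't = v': DEAD (t not in live set [])
Stmt 5 'a = 1': DEAD (a not in live set [])
Stmt 6 'b = 5': KEEP (b is live); live-in = []
Stmt 7 'return b': KEEP (return); live-in = ['b']
Removed statement numbers: [1, 2, 3, 4, 5]
Surviving IR:
  b = 5
  return b

Answer: 1 2 3 4 5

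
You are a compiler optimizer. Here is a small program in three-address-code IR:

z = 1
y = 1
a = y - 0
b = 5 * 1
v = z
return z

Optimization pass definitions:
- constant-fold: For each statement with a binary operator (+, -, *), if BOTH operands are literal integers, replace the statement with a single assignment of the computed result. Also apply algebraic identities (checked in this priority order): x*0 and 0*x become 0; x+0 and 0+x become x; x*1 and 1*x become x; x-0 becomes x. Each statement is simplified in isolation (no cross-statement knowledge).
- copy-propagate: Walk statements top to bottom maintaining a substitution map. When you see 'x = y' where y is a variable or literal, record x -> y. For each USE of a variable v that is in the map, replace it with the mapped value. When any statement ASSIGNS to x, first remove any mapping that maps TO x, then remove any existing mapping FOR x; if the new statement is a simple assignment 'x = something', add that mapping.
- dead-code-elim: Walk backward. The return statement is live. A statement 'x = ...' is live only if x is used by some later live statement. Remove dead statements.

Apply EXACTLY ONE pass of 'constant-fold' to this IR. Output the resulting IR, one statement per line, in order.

Answer: z = 1
y = 1
a = y
b = 5
v = z
return z

Derivation:
Applying constant-fold statement-by-statement:
  [1] z = 1  (unchanged)
  [2] y = 1  (unchanged)
  [3] a = y - 0  -> a = y
  [4] b = 5 * 1  -> b = 5
  [5] v = z  (unchanged)
  [6] return z  (unchanged)
Result (6 stmts):
  z = 1
  y = 1
  a = y
  b = 5
  v = z
  return z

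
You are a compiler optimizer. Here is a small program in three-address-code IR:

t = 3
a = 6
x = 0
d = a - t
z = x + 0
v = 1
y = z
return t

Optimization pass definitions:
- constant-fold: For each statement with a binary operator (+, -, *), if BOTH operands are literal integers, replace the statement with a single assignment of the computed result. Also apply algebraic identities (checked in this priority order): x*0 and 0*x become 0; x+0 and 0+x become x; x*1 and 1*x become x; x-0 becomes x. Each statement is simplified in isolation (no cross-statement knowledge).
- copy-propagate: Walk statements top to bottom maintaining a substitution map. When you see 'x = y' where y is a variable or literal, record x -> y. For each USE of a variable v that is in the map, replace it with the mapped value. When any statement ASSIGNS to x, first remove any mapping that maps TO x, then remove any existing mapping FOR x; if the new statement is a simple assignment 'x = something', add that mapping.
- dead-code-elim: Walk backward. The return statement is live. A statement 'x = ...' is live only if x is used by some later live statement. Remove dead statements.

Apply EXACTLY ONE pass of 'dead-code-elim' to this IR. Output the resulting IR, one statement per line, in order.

Answer: t = 3
return t

Derivation:
Applying dead-code-elim statement-by-statement:
  [8] return t  -> KEEP (return); live=['t']
  [7] y = z  -> DEAD (y not live)
  [6] v = 1  -> DEAD (v not live)
  [5] z = x + 0  -> DEAD (z not live)
  [4] d = a - t  -> DEAD (d not live)
  [3] x = 0  -> DEAD (x not live)
  [2] a = 6  -> DEAD (a not live)
  [1] t = 3  -> KEEP; live=[]
Result (2 stmts):
  t = 3
  return t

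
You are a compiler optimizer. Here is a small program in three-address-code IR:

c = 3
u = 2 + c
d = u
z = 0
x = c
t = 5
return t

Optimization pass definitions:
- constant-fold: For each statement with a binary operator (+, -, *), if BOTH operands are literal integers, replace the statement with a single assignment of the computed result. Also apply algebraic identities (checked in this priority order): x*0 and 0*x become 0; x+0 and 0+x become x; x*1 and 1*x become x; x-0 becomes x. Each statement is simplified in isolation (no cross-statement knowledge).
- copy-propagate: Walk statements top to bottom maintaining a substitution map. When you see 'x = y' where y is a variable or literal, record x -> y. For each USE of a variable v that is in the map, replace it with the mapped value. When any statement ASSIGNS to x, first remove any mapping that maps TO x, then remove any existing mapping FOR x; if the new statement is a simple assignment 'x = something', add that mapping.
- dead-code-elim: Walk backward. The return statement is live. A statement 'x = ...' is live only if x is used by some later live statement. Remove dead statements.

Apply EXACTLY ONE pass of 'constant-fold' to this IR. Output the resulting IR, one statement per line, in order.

Applying constant-fold statement-by-statement:
  [1] c = 3  (unchanged)
  [2] u = 2 + c  (unchanged)
  [3] d = u  (unchanged)
  [4] z = 0  (unchanged)
  [5] x = c  (unchanged)
  [6] t = 5  (unchanged)
  [7] return t  (unchanged)
Result (7 stmts):
  c = 3
  u = 2 + c
  d = u
  z = 0
  x = c
  t = 5
  return t

Answer: c = 3
u = 2 + c
d = u
z = 0
x = c
t = 5
return t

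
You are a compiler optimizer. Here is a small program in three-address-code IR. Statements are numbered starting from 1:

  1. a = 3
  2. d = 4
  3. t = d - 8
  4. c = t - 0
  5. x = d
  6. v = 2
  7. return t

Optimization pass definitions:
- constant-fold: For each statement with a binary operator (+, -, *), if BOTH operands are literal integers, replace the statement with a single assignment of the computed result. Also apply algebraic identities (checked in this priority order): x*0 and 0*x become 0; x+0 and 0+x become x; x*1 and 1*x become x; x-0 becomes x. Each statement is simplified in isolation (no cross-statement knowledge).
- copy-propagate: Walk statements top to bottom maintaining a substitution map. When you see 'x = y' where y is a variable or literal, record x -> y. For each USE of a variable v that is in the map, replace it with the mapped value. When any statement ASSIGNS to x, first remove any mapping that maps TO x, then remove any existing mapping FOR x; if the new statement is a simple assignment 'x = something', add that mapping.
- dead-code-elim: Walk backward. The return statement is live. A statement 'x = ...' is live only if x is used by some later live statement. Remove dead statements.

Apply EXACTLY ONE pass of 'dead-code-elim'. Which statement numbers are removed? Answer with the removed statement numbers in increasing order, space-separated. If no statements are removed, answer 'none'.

Answer: 1 4 5 6

Derivation:
Backward liveness scan:
Stmt 1 'a = 3': DEAD (a not in live set [])
Stmt 2 'd = 4': KEEP (d is live); live-in = []
Stmt 3 't = d - 8': KEEP (t is live); live-in = ['d']
Stmt 4 'c = t - 0': DEAD (c not in live set ['t'])
Stmt 5 'x = d': DEAD (x not in live set ['t'])
Stmt 6 'v = 2': DEAD (v not in live set ['t'])
Stmt 7 'return t': KEEP (return); live-in = ['t']
Removed statement numbers: [1, 4, 5, 6]
Surviving IR:
  d = 4
  t = d - 8
  return t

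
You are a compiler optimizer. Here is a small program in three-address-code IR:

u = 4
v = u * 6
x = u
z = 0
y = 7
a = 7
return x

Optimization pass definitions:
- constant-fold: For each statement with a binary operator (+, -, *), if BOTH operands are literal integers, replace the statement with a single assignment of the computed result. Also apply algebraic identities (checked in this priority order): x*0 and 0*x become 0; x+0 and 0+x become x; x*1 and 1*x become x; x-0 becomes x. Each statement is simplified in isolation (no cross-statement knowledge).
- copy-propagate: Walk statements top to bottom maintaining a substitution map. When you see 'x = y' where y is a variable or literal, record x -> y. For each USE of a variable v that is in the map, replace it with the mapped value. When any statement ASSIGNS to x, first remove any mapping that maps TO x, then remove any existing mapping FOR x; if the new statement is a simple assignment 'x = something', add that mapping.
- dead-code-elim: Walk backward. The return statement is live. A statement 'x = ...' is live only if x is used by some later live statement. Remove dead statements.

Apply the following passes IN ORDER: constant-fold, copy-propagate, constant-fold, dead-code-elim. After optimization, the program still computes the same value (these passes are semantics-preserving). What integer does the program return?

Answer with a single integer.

Answer: 4

Derivation:
Initial IR:
  u = 4
  v = u * 6
  x = u
  z = 0
  y = 7
  a = 7
  return x
After constant-fold (7 stmts):
  u = 4
  v = u * 6
  x = u
  z = 0
  y = 7
  a = 7
  return x
After copy-propagate (7 stmts):
  u = 4
  v = 4 * 6
  x = 4
  z = 0
  y = 7
  a = 7
  return 4
After constant-fold (7 stmts):
  u = 4
  v = 24
  x = 4
  z = 0
  y = 7
  a = 7
  return 4
After dead-code-elim (1 stmts):
  return 4
Evaluate:
  u = 4  =>  u = 4
  v = u * 6  =>  v = 24
  x = u  =>  x = 4
  z = 0  =>  z = 0
  y = 7  =>  y = 7
  a = 7  =>  a = 7
  return x = 4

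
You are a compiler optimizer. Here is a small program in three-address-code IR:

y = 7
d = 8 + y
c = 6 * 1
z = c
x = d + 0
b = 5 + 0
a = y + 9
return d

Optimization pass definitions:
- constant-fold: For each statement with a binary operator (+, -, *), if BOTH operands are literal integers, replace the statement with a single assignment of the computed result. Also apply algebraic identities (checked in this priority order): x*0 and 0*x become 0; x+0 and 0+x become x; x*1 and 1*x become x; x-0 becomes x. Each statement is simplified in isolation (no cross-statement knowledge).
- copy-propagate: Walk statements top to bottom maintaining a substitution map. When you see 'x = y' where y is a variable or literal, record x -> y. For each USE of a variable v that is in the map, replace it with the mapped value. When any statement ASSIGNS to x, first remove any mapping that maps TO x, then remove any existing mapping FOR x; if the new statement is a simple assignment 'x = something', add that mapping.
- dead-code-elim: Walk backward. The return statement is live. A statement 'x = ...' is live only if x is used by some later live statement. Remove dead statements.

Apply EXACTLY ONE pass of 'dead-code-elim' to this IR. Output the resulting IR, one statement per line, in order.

Applying dead-code-elim statement-by-statement:
  [8] return d  -> KEEP (return); live=['d']
  [7] a = y + 9  -> DEAD (a not live)
  [6] b = 5 + 0  -> DEAD (b not live)
  [5] x = d + 0  -> DEAD (x not live)
  [4] z = c  -> DEAD (z not live)
  [3] c = 6 * 1  -> DEAD (c not live)
  [2] d = 8 + y  -> KEEP; live=['y']
  [1] y = 7  -> KEEP; live=[]
Result (3 stmts):
  y = 7
  d = 8 + y
  return d

Answer: y = 7
d = 8 + y
return d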